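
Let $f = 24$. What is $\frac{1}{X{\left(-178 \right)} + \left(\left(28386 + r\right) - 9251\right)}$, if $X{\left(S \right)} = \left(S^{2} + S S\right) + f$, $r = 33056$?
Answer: $\frac{1}{115583} \approx 8.6518 \cdot 10^{-6}$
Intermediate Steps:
$X{\left(S \right)} = 24 + 2 S^{2}$ ($X{\left(S \right)} = \left(S^{2} + S S\right) + 24 = \left(S^{2} + S^{2}\right) + 24 = 2 S^{2} + 24 = 24 + 2 S^{2}$)
$\frac{1}{X{\left(-178 \right)} + \left(\left(28386 + r\right) - 9251\right)} = \frac{1}{\left(24 + 2 \left(-178\right)^{2}\right) + \left(\left(28386 + 33056\right) - 9251\right)} = \frac{1}{\left(24 + 2 \cdot 31684\right) + \left(61442 - 9251\right)} = \frac{1}{\left(24 + 63368\right) + 52191} = \frac{1}{63392 + 52191} = \frac{1}{115583}$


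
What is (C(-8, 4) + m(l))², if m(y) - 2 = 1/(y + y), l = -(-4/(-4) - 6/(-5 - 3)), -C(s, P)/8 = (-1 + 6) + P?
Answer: 242064/49 ≈ 4940.1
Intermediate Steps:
C(s, P) = -40 - 8*P (C(s, P) = -8*((-1 + 6) + P) = -8*(5 + P) = -40 - 8*P)
l = -7/4 (l = -(-4*(-¼) - 6/(-8)) = -(1 - 6*(-⅛)) = -(1 + ¾) = -1*7/4 = -7/4 ≈ -1.7500)
m(y) = 2 + 1/(2*y) (m(y) = 2 + 1/(y + y) = 2 + 1/(2*y))
(C(-8, 4) + m(l))² = ((-40 - 8*4) + (2 + 1/(2*(-7/4))))² = ((-40 - 32) + (2 + (½)*(-4/7)))² = (-72 + (2 - 2/7))² = (-72 + 12/7)² = (-492/7)² = 242064/49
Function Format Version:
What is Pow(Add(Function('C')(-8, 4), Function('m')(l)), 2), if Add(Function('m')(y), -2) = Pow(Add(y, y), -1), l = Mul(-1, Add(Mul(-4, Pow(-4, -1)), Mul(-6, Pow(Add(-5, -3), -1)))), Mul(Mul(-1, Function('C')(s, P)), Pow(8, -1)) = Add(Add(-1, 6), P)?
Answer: Rational(242064, 49) ≈ 4940.1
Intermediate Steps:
Function('C')(s, P) = Add(-40, Mul(-8, P)) (Function('C')(s, P) = Mul(-8, Add(Add(-1, 6), P)) = Mul(-8, Add(5, P)) = Add(-40, Mul(-8, P)))
l = Rational(-7, 4) (l = Mul(-1, Add(Mul(-4, Rational(-1, 4)), Mul(-6, Pow(-8, -1)))) = Mul(-1, Add(1, Mul(-6, Rational(-1, 8)))) = Mul(-1, Add(1, Rational(3, 4))) = Mul(-1, Rational(7, 4)) = Rational(-7, 4) ≈ -1.7500)
Function('m')(y) = Add(2, Mul(Rational(1, 2), Pow(y, -1))) (Function('m')(y) = Add(2, Pow(Add(y, y), -1)) = Add(2, Pow(Mul(2, y), -1)) = Add(2, Mul(Rational(1, 2), Pow(y, -1))))
Pow(Add(Function('C')(-8, 4), Function('m')(l)), 2) = Pow(Add(Add(-40, Mul(-8, 4)), Add(2, Mul(Rational(1, 2), Pow(Rational(-7, 4), -1)))), 2) = Pow(Add(Add(-40, -32), Add(2, Mul(Rational(1, 2), Rational(-4, 7)))), 2) = Pow(Add(-72, Add(2, Rational(-2, 7))), 2) = Pow(Add(-72, Rational(12, 7)), 2) = Pow(Rational(-492, 7), 2) = Rational(242064, 49)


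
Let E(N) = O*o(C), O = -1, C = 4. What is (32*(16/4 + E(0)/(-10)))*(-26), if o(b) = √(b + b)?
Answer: -3328 - 832*√2/5 ≈ -3563.3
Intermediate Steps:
o(b) = √2*√b (o(b) = √(2*b) = √2*√b)
E(N) = -2*√2 (E(N) = -√2*√4 = -√2*2 = -2*√2)
(32*(16/4 + E(0)/(-10)))*(-26) = (32*(16/4 - 2*√2/(-10)))*(-26) = (32*(16*(¼) - 2*√2*(-⅒)))*(-26) = (32*(4 + √2/5))*(-26) = (128 + 32*√2/5)*(-26) = -3328 - 832*√2/5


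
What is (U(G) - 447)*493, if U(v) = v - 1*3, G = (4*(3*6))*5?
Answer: -44370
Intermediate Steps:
G = 360 (G = (4*18)*5 = 72*5 = 360)
U(v) = -3 + v (U(v) = v - 3 = -3 + v)
(U(G) - 447)*493 = ((-3 + 360) - 447)*493 = (357 - 447)*493 = -90*493 = -44370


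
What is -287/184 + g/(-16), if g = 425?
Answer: -10349/368 ≈ -28.122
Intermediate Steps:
-287/184 + g/(-16) = -287/184 + 425/(-16) = -287*1/184 + 425*(-1/16) = -287/184 - 425/16 = -10349/368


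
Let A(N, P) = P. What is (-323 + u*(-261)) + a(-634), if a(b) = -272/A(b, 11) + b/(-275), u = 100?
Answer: -7272491/275 ≈ -26445.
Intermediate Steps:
a(b) = -272/11 - b/275 (a(b) = -272/11 + b/(-275) = -272*1/11 + b*(-1/275) = -272/11 - b/275)
(-323 + u*(-261)) + a(-634) = (-323 + 100*(-261)) + (-272/11 - 1/275*(-634)) = (-323 - 26100) + (-272/11 + 634/275) = -26423 - 6166/275 = -7272491/275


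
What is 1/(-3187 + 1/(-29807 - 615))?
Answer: -30422/96954915 ≈ -0.00031377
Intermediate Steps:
1/(-3187 + 1/(-29807 - 615)) = 1/(-3187 + 1/(-30422)) = 1/(-3187 - 1/30422) = 1/(-96954915/30422) = -30422/96954915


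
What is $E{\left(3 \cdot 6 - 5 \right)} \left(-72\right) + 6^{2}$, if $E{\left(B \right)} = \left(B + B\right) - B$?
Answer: $-900$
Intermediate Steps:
$E{\left(B \right)} = B$ ($E{\left(B \right)} = 2 B - B = B$)
$E{\left(3 \cdot 6 - 5 \right)} \left(-72\right) + 6^{2} = \left(3 \cdot 6 - 5\right) \left(-72\right) + 6^{2} = \left(18 - 5\right) \left(-72\right) + 36 = 13 \left(-72\right) + 36 = -936 + 36 = -900$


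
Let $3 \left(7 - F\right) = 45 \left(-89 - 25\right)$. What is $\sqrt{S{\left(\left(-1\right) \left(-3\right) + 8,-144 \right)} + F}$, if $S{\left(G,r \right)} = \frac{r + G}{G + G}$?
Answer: $\frac{\sqrt{828102}}{22} \approx 41.364$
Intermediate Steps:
$S{\left(G,r \right)} = \frac{G + r}{2 G}$
$F = 1717$ ($F = 7 - \frac{45 \left(-89 - 25\right)}{3} = 7 - \frac{45 \left(-114\right)}{3} = 7 - -1710 = 7 + 1710 = 1717$)
$\sqrt{S{\left(\left(-1\right) \left(-3\right) + 8,-144 \right)} + F} = \sqrt{\frac{\left(\left(-1\right) \left(-3\right) + 8\right) - 144}{2 \left(\left(-1\right) \left(-3\right) + 8\right)} + 1717} = \sqrt{\frac{\left(3 + 8\right) - 144}{2 \left(3 + 8\right)} + 1717} = \sqrt{\frac{11 - 144}{2 \cdot 11} + 1717} = \sqrt{\frac{1}{2} \cdot \frac{1}{11} \left(-133\right) + 1717} = \sqrt{- \frac{133}{22} + 1717} = \sqrt{\frac{37641}{22}} = \frac{\sqrt{828102}}{22}$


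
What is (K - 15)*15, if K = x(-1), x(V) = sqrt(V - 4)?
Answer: -225 + 15*I*sqrt(5) ≈ -225.0 + 33.541*I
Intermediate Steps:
x(V) = sqrt(-4 + V)
K = I*sqrt(5) (K = sqrt(-4 - 1) = sqrt(-5) = I*sqrt(5) ≈ 2.2361*I)
(K - 15)*15 = (I*sqrt(5) - 15)*15 = (-15 + I*sqrt(5))*15 = -225 + 15*I*sqrt(5)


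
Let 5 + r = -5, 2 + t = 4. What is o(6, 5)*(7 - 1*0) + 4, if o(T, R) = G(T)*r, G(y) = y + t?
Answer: -556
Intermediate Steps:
t = 2 (t = -2 + 4 = 2)
G(y) = 2 + y (G(y) = y + 2 = 2 + y)
r = -10 (r = -5 - 5 = -10)
o(T, R) = -20 - 10*T (o(T, R) = (2 + T)*(-10) = -20 - 10*T)
o(6, 5)*(7 - 1*0) + 4 = (-20 - 10*6)*(7 - 1*0) + 4 = (-20 - 60)*(7 + 0) + 4 = -80*7 + 4 = -560 + 4 = -556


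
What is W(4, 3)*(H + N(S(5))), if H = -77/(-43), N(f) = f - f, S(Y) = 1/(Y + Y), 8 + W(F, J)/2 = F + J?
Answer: -154/43 ≈ -3.5814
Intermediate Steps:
W(F, J) = -16 + 2*F + 2*J (W(F, J) = -16 + 2*(F + J) = -16 + (2*F + 2*J) = -16 + 2*F + 2*J)
S(Y) = 1/(2*Y)
N(f) = 0
H = 77/43 (H = -77*(-1/43) = 77/43 ≈ 1.7907)
W(4, 3)*(H + N(S(5))) = (-16 + 2*4 + 2*3)*(77/43 + 0) = (-16 + 8 + 6)*(77/43) = -2*77/43 = -154/43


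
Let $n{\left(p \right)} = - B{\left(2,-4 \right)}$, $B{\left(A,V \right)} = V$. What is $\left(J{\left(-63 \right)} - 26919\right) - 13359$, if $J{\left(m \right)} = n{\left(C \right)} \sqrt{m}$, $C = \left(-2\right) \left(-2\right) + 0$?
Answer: $-40278 + 12 i \sqrt{7} \approx -40278.0 + 31.749 i$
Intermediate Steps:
$C = 4$ ($C = 4 + 0 = 4$)
$n{\left(p \right)} = 4$ ($n{\left(p \right)} = \left(-1\right) \left(-4\right) = 4$)
$J{\left(m \right)} = 4 \sqrt{m}$
$\left(J{\left(-63 \right)} - 26919\right) - 13359 = \left(4 \sqrt{-63} - 26919\right) - 13359 = \left(4 \cdot 3 i \sqrt{7} - 26919\right) - 13359 = \left(12 i \sqrt{7} - 26919\right) - 13359 = \left(-26919 + 12 i \sqrt{7}\right) - 13359 = -40278 + 12 i \sqrt{7}$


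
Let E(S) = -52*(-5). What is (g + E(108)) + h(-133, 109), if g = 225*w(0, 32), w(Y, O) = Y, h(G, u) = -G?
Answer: 393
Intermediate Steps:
E(S) = 260
g = 0 (g = 225*0 = 0)
(g + E(108)) + h(-133, 109) = (0 + 260) - 1*(-133) = 260 + 133 = 393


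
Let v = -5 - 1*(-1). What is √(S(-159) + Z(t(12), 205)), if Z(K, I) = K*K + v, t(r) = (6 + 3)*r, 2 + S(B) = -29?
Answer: √11629 ≈ 107.84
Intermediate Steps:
S(B) = -31 (S(B) = -2 - 29 = -31)
t(r) = 9*r
v = -4 (v = -5 + 1 = -4)
Z(K, I) = -4 + K² (Z(K, I) = K*K - 4 = K² - 4 = -4 + K²)
√(S(-159) + Z(t(12), 205)) = √(-31 + (-4 + (9*12)²)) = √(-31 + (-4 + 108²)) = √(-31 + (-4 + 11664)) = √(-31 + 11660) = √11629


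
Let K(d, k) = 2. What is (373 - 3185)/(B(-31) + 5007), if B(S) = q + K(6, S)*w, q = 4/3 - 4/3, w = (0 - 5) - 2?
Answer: -2812/4993 ≈ -0.56319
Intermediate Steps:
w = -7 (w = -5 - 2 = -7)
q = 0 (q = 4*(⅓) - 4*⅓ = 4/3 - 4/3 = 0)
B(S) = -14 (B(S) = 0 + 2*(-7) = 0 - 14 = -14)
(373 - 3185)/(B(-31) + 5007) = (373 - 3185)/(-14 + 5007) = -2812/4993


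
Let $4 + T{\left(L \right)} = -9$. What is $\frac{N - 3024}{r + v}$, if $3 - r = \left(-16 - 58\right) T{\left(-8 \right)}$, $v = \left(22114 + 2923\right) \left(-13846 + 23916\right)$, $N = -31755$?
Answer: $- \frac{34779}{252121631} \approx -0.00013795$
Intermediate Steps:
$T{\left(L \right)} = -13$ ($T{\left(L \right)} = -4 - 9 = -13$)
$v = 252122590$ ($v = 25037 \cdot 10070 = 252122590$)
$r = -959$ ($r = 3 - \left(-16 - 58\right) \left(-13\right) = 3 - \left(-74\right) \left(-13\right) = 3 - 962 = -959$)
$\frac{N - 3024}{r + v} = \frac{-31755 - 3024}{-959 + 252122590} = - \frac{34779}{252121631}$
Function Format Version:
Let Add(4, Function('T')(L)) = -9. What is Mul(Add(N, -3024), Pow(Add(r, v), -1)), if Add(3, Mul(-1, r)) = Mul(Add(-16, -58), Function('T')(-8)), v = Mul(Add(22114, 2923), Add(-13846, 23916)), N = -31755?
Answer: Rational(-34779, 252121631) ≈ -0.00013795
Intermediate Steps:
Function('T')(L) = -13 (Function('T')(L) = Add(-4, -9) = -13)
v = 252122590 (v = Mul(25037, 10070) = 252122590)
r = -959 (r = Add(3, Mul(-1, Mul(Add(-16, -58), -13))) = Add(3, Mul(-1, Mul(-74, -13))) = Add(3, Mul(-1, 962)) = Add(3, -962) = -959)
Mul(Add(N, -3024), Pow(Add(r, v), -1)) = Mul(Add(-31755, -3024), Pow(Add(-959, 252122590), -1)) = Mul(-34779, Pow(252121631, -1)) = Mul(-34779, Rational(1, 252121631)) = Rational(-34779, 252121631)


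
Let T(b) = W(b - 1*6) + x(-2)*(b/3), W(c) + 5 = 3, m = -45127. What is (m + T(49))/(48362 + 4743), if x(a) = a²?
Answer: -135191/159315 ≈ -0.84858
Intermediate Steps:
W(c) = -2 (W(c) = -5 + 3 = -2)
T(b) = -2 + 4*b/3 (T(b) = -2 + (-2)²*(b/3) = -2 + 4*(b*(⅓)) = -2 + 4*(b/3) = -2 + 4*b/3)
(m + T(49))/(48362 + 4743) = (-45127 + (-2 + (4/3)*49))/(48362 + 4743) = (-45127 + (-2 + 196/3))/53105 = (-45127 + 190/3)*(1/53105) = -135191/3*1/53105 = -135191/159315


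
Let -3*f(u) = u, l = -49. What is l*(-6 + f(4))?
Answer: 1078/3 ≈ 359.33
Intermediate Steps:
f(u) = -u/3
l*(-6 + f(4)) = -49*(-6 - ⅓*4) = -49*(-6 - 4/3) = -49*(-22/3) = 1078/3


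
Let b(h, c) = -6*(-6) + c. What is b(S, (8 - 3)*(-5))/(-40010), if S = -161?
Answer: -11/40010 ≈ -0.00027493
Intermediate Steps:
b(h, c) = 36 + c
b(S, (8 - 3)*(-5))/(-40010) = (36 + (8 - 3)*(-5))/(-40010) = (36 + 5*(-5))*(-1/40010) = (36 - 25)*(-1/40010) = 11*(-1/40010) = -11/40010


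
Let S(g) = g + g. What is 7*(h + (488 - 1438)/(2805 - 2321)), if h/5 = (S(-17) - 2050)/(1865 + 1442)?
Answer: -28647255/800294 ≈ -35.796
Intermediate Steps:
S(g) = 2*g
h = -10420/3307 (h = 5*((2*(-17) - 2050)/(1865 + 1442)) = 5*((-34 - 2050)/3307) = 5*(-2084*1/3307) = 5*(-2084/3307) = -10420/3307 ≈ -3.1509)
7*(h + (488 - 1438)/(2805 - 2321)) = 7*(-10420/3307 + (488 - 1438)/(2805 - 2321)) = 7*(-10420/3307 - 950/484) = 7*(-10420/3307 - 950*1/484) = 7*(-10420/3307 - 475/242) = 7*(-4092465/800294) = -28647255/800294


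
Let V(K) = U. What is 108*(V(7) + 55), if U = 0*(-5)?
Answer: 5940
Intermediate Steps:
U = 0
V(K) = 0
108*(V(7) + 55) = 108*(0 + 55) = 108*55 = 5940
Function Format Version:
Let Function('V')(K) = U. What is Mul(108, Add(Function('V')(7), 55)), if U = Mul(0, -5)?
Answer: 5940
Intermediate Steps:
U = 0
Function('V')(K) = 0
Mul(108, Add(Function('V')(7), 55)) = Mul(108, Add(0, 55)) = Mul(108, 55) = 5940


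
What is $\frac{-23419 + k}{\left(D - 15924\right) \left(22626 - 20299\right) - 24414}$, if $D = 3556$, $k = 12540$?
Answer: $\frac{10879}{28804750} \approx 0.00037768$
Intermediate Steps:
$\frac{-23419 + k}{\left(D - 15924\right) \left(22626 - 20299\right) - 24414} = \frac{-23419 + 12540}{\left(3556 - 15924\right) \left(22626 - 20299\right) - 24414} = - \frac{10879}{\left(-12368\right) 2327 - 24414} = - \frac{10879}{-28780336 - 24414} = - \frac{10879}{-28804750} = \left(-10879\right) \left(- \frac{1}{28804750}\right) = \frac{10879}{28804750}$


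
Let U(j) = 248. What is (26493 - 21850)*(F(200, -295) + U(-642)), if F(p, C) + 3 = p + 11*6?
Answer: 2372573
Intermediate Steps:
F(p, C) = 63 + p (F(p, C) = -3 + (p + 11*6) = -3 + (p + 66) = -3 + (66 + p) = 63 + p)
(26493 - 21850)*(F(200, -295) + U(-642)) = (26493 - 21850)*((63 + 200) + 248) = 4643*(263 + 248) = 4643*511 = 2372573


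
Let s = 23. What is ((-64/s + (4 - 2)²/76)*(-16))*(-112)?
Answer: -2137856/437 ≈ -4892.1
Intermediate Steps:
((-64/s + (4 - 2)²/76)*(-16))*(-112) = ((-64/23 + (4 - 2)²/76)*(-16))*(-112) = ((-64*1/23 + 2²*(1/76))*(-16))*(-112) = ((-64/23 + 4*(1/76))*(-16))*(-112) = ((-64/23 + 1/19)*(-16))*(-112) = -1193/437*(-16)*(-112) = (19088/437)*(-112) = -2137856/437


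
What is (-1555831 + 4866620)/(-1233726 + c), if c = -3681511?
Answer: -3310789/4915237 ≈ -0.67358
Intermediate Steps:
(-1555831 + 4866620)/(-1233726 + c) = (-1555831 + 4866620)/(-1233726 - 3681511) = 3310789/(-4915237) = 3310789*(-1/4915237) = -3310789/4915237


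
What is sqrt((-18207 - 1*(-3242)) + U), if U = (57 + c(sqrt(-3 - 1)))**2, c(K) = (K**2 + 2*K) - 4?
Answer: 2*sqrt(-3145 + 98*I) ≈ 1.7473 + 112.17*I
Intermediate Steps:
c(K) = -4 + K**2 + 2*K
U = (49 + 4*I)**2 (U = (57 + (-4 + (sqrt(-3 - 1))**2 + 2*sqrt(-3 - 1)))**2 = (57 + (-4 + (sqrt(-4))**2 + 2*sqrt(-4)))**2 = (57 + (-4 + (2*I)**2 + 2*(2*I)))**2 = (57 + (-4 - 4 + 4*I))**2 = (57 + (-8 + 4*I))**2 = (49 + 4*I)**2 ≈ 2385.0 + 392.0*I)
sqrt((-18207 - 1*(-3242)) + U) = sqrt((-18207 - 1*(-3242)) + (2385 + 392*I)) = sqrt((-18207 + 3242) + (2385 + 392*I)) = sqrt(-14965 + (2385 + 392*I)) = sqrt(-12580 + 392*I)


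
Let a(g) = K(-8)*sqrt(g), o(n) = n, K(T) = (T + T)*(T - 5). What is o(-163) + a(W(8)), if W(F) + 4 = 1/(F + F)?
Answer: -163 + 156*I*sqrt(7) ≈ -163.0 + 412.74*I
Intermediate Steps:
K(T) = 2*T*(-5 + T) (K(T) = (2*T)*(-5 + T) = 2*T*(-5 + T))
W(F) = -4 + 1/(2*F) (W(F) = -4 + 1/(F + F) = -4 + 1/(2*F))
a(g) = 208*sqrt(g) (a(g) = (2*(-8)*(-5 - 8))*sqrt(g) = (2*(-8)*(-13))*sqrt(g) = 208*sqrt(g))
o(-163) + a(W(8)) = -163 + 208*sqrt(-4 + (1/2)/8) = -163 + 208*sqrt(-4 + (1/2)*(1/8)) = -163 + 208*sqrt(-4 + 1/16) = -163 + 208*sqrt(-63/16) = -163 + 208*(3*I*sqrt(7)/4) = -163 + 156*I*sqrt(7)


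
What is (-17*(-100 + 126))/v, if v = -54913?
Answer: 442/54913 ≈ 0.0080491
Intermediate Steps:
(-17*(-100 + 126))/v = -17*(-100 + 126)/(-54913) = -17*26*(-1/54913) = -442*(-1/54913) = 442/54913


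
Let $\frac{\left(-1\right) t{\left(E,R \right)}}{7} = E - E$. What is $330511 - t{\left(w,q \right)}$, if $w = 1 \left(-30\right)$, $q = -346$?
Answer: $330511$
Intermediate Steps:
$w = -30$
$t{\left(E,R \right)} = 0$ ($t{\left(E,R \right)} = - 7 \left(E - E\right) = \left(-7\right) 0 = 0$)
$330511 - t{\left(w,q \right)} = 330511 - 0 = 330511 + 0 = 330511$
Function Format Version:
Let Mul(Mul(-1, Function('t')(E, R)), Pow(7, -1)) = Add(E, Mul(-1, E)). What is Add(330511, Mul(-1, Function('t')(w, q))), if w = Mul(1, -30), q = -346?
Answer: 330511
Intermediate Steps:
w = -30
Function('t')(E, R) = 0 (Function('t')(E, R) = Mul(-7, Add(E, Mul(-1, E))) = Mul(-7, 0) = 0)
Add(330511, Mul(-1, Function('t')(w, q))) = Add(330511, Mul(-1, 0)) = Add(330511, 0) = 330511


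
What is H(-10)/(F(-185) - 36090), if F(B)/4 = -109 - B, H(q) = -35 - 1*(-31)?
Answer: 2/17893 ≈ 0.00011178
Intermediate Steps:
H(q) = -4 (H(q) = -35 + 31 = -4)
F(B) = -436 - 4*B (F(B) = 4*(-109 - B) = -436 - 4*B)
H(-10)/(F(-185) - 36090) = -4/((-436 - 4*(-185)) - 36090) = -4/((-436 + 740) - 36090) = -4/(304 - 36090) = -4/(-35786) = -4*(-1/35786) = 2/17893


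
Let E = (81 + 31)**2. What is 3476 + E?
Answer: 16020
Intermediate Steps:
E = 12544 (E = 112**2 = 12544)
3476 + E = 3476 + 12544 = 16020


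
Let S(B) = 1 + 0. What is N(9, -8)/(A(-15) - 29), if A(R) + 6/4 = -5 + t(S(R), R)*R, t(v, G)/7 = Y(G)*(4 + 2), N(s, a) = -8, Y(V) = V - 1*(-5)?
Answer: -16/12529 ≈ -0.0012770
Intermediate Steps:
Y(V) = 5 + V (Y(V) = V + 5 = 5 + V)
S(B) = 1
t(v, G) = 210 + 42*G (t(v, G) = 7*((5 + G)*(4 + 2)) = 7*((5 + G)*6) = 7*(30 + 6*G) = 210 + 42*G)
A(R) = -13/2 + R*(210 + 42*R) (A(R) = -3/2 + (-5 + (210 + 42*R)*R) = -3/2 + (-5 + R*(210 + 42*R)) = -13/2 + R*(210 + 42*R))
N(9, -8)/(A(-15) - 29) = -8/((-13/2 + 42*(-15)*(5 - 15)) - 29) = -8/((-13/2 + 42*(-15)*(-10)) - 29) = -8/((-13/2 + 6300) - 29) = -8/(12587/2 - 29) = -8/12529/2 = -8*2/12529 = -16/12529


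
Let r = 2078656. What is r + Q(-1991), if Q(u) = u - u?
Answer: 2078656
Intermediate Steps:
Q(u) = 0
r + Q(-1991) = 2078656 + 0 = 2078656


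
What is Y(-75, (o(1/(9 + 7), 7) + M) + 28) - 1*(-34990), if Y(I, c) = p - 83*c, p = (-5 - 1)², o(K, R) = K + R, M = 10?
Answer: 500573/16 ≈ 31286.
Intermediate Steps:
p = 36 (p = (-6)² = 36)
Y(I, c) = 36 - 83*c
Y(-75, (o(1/(9 + 7), 7) + M) + 28) - 1*(-34990) = (36 - 83*(((1/(9 + 7) + 7) + 10) + 28)) - 1*(-34990) = (36 - 83*(((1/16 + 7) + 10) + 28)) + 34990 = (36 - 83*((113/16 + 10) + 28)) + 34990 = (36 - 83*(273/16 + 28)) + 34990 = (36 - 83*721/16) + 34990 = (36 - 59843/16) + 34990 = -59267/16 + 34990 = 500573/16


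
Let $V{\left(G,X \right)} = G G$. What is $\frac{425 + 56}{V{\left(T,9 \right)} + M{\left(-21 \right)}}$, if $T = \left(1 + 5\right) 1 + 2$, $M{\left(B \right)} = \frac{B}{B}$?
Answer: $\frac{37}{5} \approx 7.4$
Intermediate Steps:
$M{\left(B \right)} = 1$
$T = 8$ ($T = 6 \cdot 1 + 2 = 6 + 2 = 8$)
$V{\left(G,X \right)} = G^{2}$
$\frac{425 + 56}{V{\left(T,9 \right)} + M{\left(-21 \right)}} = \frac{425 + 56}{8^{2} + 1} = \frac{481}{64 + 1} = \frac{481}{65} = 481 \cdot \frac{1}{65} = \frac{37}{5}$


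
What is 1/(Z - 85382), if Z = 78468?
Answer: -1/6914 ≈ -0.00014463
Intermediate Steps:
1/(Z - 85382) = 1/(78468 - 85382) = 1/(-6914) = -1/6914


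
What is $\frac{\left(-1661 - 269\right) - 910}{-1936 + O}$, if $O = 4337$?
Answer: $- \frac{2840}{2401} \approx -1.1828$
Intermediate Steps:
$\frac{\left(-1661 - 269\right) - 910}{-1936 + O} = \frac{\left(-1661 - 269\right) - 910}{-1936 + 4337} = \frac{-1930 - 910}{2401} = \left(-2840\right) \frac{1}{2401} = - \frac{2840}{2401}$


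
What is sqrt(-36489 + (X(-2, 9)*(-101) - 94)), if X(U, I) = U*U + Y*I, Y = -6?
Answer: I*sqrt(31533) ≈ 177.58*I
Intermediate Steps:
X(U, I) = U**2 - 6*I (X(U, I) = U*U - 6*I = U**2 - 6*I)
sqrt(-36489 + (X(-2, 9)*(-101) - 94)) = sqrt(-36489 + (((-2)**2 - 6*9)*(-101) - 94)) = sqrt(-36489 + ((4 - 54)*(-101) - 94)) = sqrt(-36489 + (-50*(-101) - 94)) = sqrt(-36489 + (5050 - 94)) = sqrt(-36489 + 4956) = sqrt(-31533) = I*sqrt(31533)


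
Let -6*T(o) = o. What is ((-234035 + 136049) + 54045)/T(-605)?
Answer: -263646/605 ≈ -435.78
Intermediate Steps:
T(o) = -o/6
((-234035 + 136049) + 54045)/T(-605) = ((-234035 + 136049) + 54045)/((-⅙*(-605))) = (-97986 + 54045)/(605/6) = -43941*6/605 = -263646/605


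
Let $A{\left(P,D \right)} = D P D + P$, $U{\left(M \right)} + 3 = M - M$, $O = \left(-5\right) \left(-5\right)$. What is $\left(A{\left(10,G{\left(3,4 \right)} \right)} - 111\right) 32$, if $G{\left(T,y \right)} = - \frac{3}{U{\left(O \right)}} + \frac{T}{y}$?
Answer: $-2252$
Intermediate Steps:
$O = 25$
$U{\left(M \right)} = -3$ ($U{\left(M \right)} = -3 + \left(M - M\right) = -3 + 0 = -3$)
$G{\left(T,y \right)} = 1 + \frac{T}{y}$ ($G{\left(T,y \right)} = - \frac{3}{-3} + \frac{T}{y} = \left(-3\right) \left(- \frac{1}{3}\right) + \frac{T}{y} = 1 + \frac{T}{y}$)
$A{\left(P,D \right)} = P + P D^{2}$ ($A{\left(P,D \right)} = P D^{2} + P = P + P D^{2}$)
$\left(A{\left(10,G{\left(3,4 \right)} \right)} - 111\right) 32 = \left(10 \left(1 + \left(\frac{3 + 4}{4}\right)^{2}\right) - 111\right) 32 = \left(10 \left(1 + \left(\frac{1}{4} \cdot 7\right)^{2}\right) - 111\right) 32 = \left(10 \left(1 + \left(\frac{7}{4}\right)^{2}\right) - 111\right) 32 = \left(10 \left(1 + \frac{49}{16}\right) - 111\right) 32 = \left(10 \cdot \frac{65}{16} - 111\right) 32 = \left(\frac{325}{8} - 111\right) 32 = \left(- \frac{563}{8}\right) 32 = -2252$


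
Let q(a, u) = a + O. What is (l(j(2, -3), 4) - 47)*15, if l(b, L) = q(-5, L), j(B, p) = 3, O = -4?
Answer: -840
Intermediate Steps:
q(a, u) = -4 + a (q(a, u) = a - 4 = -4 + a)
l(b, L) = -9 (l(b, L) = -4 - 5 = -9)
(l(j(2, -3), 4) - 47)*15 = (-9 - 47)*15 = -56*15 = -840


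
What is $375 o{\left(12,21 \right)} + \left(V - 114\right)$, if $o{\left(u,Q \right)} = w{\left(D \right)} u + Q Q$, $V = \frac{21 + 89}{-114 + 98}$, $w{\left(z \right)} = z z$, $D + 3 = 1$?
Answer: $\frac{1466033}{8} \approx 1.8325 \cdot 10^{5}$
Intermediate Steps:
$D = -2$ ($D = -3 + 1 = -2$)
$w{\left(z \right)} = z^{2}$
$V = - \frac{55}{8}$ ($V = \frac{110}{-16} = 110 \left(- \frac{1}{16}\right) = - \frac{55}{8} \approx -6.875$)
$o{\left(u,Q \right)} = Q^{2} + 4 u$ ($o{\left(u,Q \right)} = \left(-2\right)^{2} u + Q Q = 4 u + Q^{2} = Q^{2} + 4 u$)
$375 o{\left(12,21 \right)} + \left(V - 114\right) = 375 \left(21^{2} + 4 \cdot 12\right) - \frac{967}{8} = 375 \left(441 + 48\right) - \frac{967}{8} = 375 \cdot 489 - \frac{967}{8} = 183375 - \frac{967}{8} = \frac{1466033}{8}$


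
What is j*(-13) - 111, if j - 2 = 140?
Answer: -1957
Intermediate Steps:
j = 142 (j = 2 + 140 = 142)
j*(-13) - 111 = 142*(-13) - 111 = -1846 - 111 = -1957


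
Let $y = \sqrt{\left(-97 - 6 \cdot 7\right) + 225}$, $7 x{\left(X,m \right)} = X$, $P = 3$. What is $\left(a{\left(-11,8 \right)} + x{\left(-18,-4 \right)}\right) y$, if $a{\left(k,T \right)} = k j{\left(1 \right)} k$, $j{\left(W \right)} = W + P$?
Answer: $\frac{3370 \sqrt{86}}{7} \approx 4464.6$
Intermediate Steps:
$x{\left(X,m \right)} = \frac{X}{7}$
$j{\left(W \right)} = 3 + W$ ($j{\left(W \right)} = W + 3 = 3 + W$)
$a{\left(k,T \right)} = 4 k^{2}$ ($a{\left(k,T \right)} = k \left(3 + 1\right) k = k 4 k = 4 k k = 4 k^{2}$)
$y = \sqrt{86}$ ($y = \sqrt{\left(-97 - 42\right) + 225} = \sqrt{-139 + 225} = \sqrt{86} \approx 9.2736$)
$\left(a{\left(-11,8 \right)} + x{\left(-18,-4 \right)}\right) y = \left(4 \left(-11\right)^{2} + \frac{1}{7} \left(-18\right)\right) \sqrt{86} = \left(4 \cdot 121 - \frac{18}{7}\right) \sqrt{86} = \left(484 - \frac{18}{7}\right) \sqrt{86} = \frac{3370 \sqrt{86}}{7}$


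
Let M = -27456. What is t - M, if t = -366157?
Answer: -338701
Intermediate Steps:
t - M = -366157 - 1*(-27456) = -366157 + 27456 = -338701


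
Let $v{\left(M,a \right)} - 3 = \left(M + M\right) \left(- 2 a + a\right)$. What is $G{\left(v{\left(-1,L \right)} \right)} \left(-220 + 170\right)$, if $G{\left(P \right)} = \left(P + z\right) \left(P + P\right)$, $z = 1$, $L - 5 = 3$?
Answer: $-38000$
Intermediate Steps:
$L = 8$ ($L = 5 + 3 = 8$)
$v{\left(M,a \right)} = 3 - 2 M a$ ($v{\left(M,a \right)} = 3 + \left(M + M\right) \left(- 2 a + a\right) = 3 + 2 M \left(- a\right) = 3 - 2 M a$)
$G{\left(P \right)} = 2 P \left(1 + P\right)$ ($G{\left(P \right)} = \left(P + 1\right) \left(P + P\right) = \left(1 + P\right) 2 P = 2 P \left(1 + P\right)$)
$G{\left(v{\left(-1,L \right)} \right)} \left(-220 + 170\right) = 2 \left(3 - \left(-2\right) 8\right) \left(1 - \left(-3 - 16\right)\right) \left(-220 + 170\right) = 2 \left(3 + 16\right) \left(1 + \left(3 + 16\right)\right) \left(-50\right) = 2 \cdot 19 \left(1 + 19\right) \left(-50\right) = 2 \cdot 19 \cdot 20 \left(-50\right) = 760 \left(-50\right) = -38000$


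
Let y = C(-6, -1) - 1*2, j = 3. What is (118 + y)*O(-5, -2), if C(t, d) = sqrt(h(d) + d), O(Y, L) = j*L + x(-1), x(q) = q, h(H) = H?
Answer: -812 - 7*I*sqrt(2) ≈ -812.0 - 9.8995*I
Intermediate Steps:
O(Y, L) = -1 + 3*L (O(Y, L) = 3*L - 1 = -1 + 3*L)
C(t, d) = sqrt(2)*sqrt(d) (C(t, d) = sqrt(d + d) = sqrt(2*d) = sqrt(2)*sqrt(d))
y = -2 + I*sqrt(2) (y = sqrt(2)*sqrt(-1) - 1*2 = sqrt(2)*I - 2 = I*sqrt(2) - 2 = -2 + I*sqrt(2) ≈ -2.0 + 1.4142*I)
(118 + y)*O(-5, -2) = (118 + (-2 + I*sqrt(2)))*(-1 + 3*(-2)) = (116 + I*sqrt(2))*(-1 - 6) = (116 + I*sqrt(2))*(-7) = -812 - 7*I*sqrt(2)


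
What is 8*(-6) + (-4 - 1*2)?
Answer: -54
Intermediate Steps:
8*(-6) + (-4 - 1*2) = -48 + (-4 - 2) = -48 - 6 = -54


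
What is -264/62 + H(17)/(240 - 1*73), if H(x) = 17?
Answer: -21517/5177 ≈ -4.1563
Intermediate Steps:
-264/62 + H(17)/(240 - 1*73) = -264/62 + 17/(240 - 1*73) = -264*1/62 + 17/(240 - 73) = -132/31 + 17/167 = -21517/5177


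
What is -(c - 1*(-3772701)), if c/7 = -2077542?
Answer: 10770093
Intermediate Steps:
c = -14542794 (c = 7*(-2077542) = -14542794)
-(c - 1*(-3772701)) = -(-14542794 - 1*(-3772701)) = -(-14542794 + 3772701) = -1*(-10770093) = 10770093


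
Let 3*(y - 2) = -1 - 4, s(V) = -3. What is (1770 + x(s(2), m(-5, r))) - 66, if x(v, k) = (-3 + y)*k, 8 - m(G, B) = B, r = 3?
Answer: 5072/3 ≈ 1690.7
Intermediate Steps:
m(G, B) = 8 - B
y = ⅓ (y = 2 + (-1 - 4)/3 = 2 + (⅓)*(-5) = 2 - 5/3 = ⅓ ≈ 0.33333)
x(v, k) = -8*k/3 (x(v, k) = (-3 + ⅓)*k = -8*k/3)
(1770 + x(s(2), m(-5, r))) - 66 = (1770 - 8*(8 - 1*3)/3) - 66 = (1770 - 8*(8 - 3)/3) - 66 = (1770 - 8/3*5) - 66 = (1770 - 40/3) - 66 = 5270/3 - 66 = 5072/3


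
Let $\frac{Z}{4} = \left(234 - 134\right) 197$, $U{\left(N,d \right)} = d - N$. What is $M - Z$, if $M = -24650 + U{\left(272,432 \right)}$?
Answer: $-103290$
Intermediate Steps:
$M = -24490$ ($M = -24650 + \left(432 - 272\right) = -24650 + 160 = -24490$)
$Z = 78800$ ($Z = 4 \left(234 - 134\right) 197 = 4 \cdot 100 \cdot 197 = 4 \cdot 19700 = 78800$)
$M - Z = -24490 - 78800 = -103290$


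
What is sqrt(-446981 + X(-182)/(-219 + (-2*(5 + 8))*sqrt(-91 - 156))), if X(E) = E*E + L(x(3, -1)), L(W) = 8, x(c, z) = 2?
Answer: sqrt((97921971 + 11621506*I*sqrt(247))/(-219 - 26*I*sqrt(247))) ≈ 0.047 + 668.59*I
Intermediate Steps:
X(E) = 8 + E**2 (X(E) = E*E + 8 = E**2 + 8 = 8 + E**2)
sqrt(-446981 + X(-182)/(-219 + (-2*(5 + 8))*sqrt(-91 - 156))) = sqrt(-446981 + (8 + (-182)**2)/(-219 + (-2*(5 + 8))*sqrt(-91 - 156))) = sqrt(-446981 + (8 + 33124)/(-219 + (-2*13)*sqrt(-247))) = sqrt(-446981 + 33132/(-219 - 26*I*sqrt(247)))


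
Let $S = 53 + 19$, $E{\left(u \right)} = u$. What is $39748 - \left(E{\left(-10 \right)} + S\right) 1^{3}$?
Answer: $39686$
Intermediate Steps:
$S = 72$
$39748 - \left(E{\left(-10 \right)} + S\right) 1^{3} = 39748 - \left(-10 + 72\right) 1^{3} = 39748 - 62 \cdot 1 = 39748 - 62 = 39686$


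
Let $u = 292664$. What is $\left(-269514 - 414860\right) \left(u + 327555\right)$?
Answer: $-424461757906$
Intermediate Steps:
$\left(-269514 - 414860\right) \left(u + 327555\right) = \left(-269514 - 414860\right) \left(292664 + 327555\right) = \left(-684374\right) 620219 = -424461757906$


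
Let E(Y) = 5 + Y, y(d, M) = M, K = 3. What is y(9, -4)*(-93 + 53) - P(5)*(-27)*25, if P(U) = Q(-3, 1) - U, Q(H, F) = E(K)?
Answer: 2185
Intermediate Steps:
Q(H, F) = 8 (Q(H, F) = 5 + 3 = 8)
P(U) = 8 - U
y(9, -4)*(-93 + 53) - P(5)*(-27)*25 = -4*(-93 + 53) - (8 - 1*5)*(-27)*25 = -4*(-40) - (8 - 5)*(-27)*25 = 160 - 3*(-27)*25 = 160 - (-81)*25 = 160 - 1*(-2025) = 160 + 2025 = 2185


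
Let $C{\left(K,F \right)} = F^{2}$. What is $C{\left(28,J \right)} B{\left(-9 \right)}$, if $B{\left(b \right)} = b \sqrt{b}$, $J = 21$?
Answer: $- 11907 i \approx - 11907.0 i$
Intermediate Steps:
$B{\left(b \right)} = b^{\frac{3}{2}}$
$C{\left(28,J \right)} B{\left(-9 \right)} = 21^{2} \left(-9\right)^{\frac{3}{2}} = 441 \left(- 27 i\right) = - 11907 i$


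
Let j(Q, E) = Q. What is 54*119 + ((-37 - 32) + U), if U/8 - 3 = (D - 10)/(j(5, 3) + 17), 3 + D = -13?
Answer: 70087/11 ≈ 6371.5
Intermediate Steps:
D = -16 (D = -3 - 13 = -16)
U = 160/11 (U = 24 + 8*((-16 - 10)/(5 + 17)) = 24 + 8*(-26/22) = 24 + 8*(-26*1/22) = 24 + 8*(-13/11) = 24 - 104/11 = 160/11 ≈ 14.545)
54*119 + ((-37 - 32) + U) = 54*119 + ((-37 - 32) + 160/11) = 6426 + (-69 + 160/11) = 6426 - 599/11 = 70087/11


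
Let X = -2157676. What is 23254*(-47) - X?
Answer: 1064738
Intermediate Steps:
23254*(-47) - X = 23254*(-47) - 1*(-2157676) = -1092938 + 2157676 = 1064738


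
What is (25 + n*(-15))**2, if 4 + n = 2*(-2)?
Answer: 21025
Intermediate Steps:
n = -8 (n = -4 + 2*(-2) = -4 - 4 = -8)
(25 + n*(-15))**2 = (25 - 8*(-15))**2 = (25 + 120)**2 = 145**2 = 21025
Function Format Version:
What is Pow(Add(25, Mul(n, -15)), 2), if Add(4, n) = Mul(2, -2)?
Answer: 21025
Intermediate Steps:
n = -8 (n = Add(-4, Mul(2, -2)) = Add(-4, -4) = -8)
Pow(Add(25, Mul(n, -15)), 2) = Pow(Add(25, Mul(-8, -15)), 2) = Pow(Add(25, 120), 2) = Pow(145, 2) = 21025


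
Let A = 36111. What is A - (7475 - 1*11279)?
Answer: 39915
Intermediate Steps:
A - (7475 - 1*11279) = 36111 - (7475 - 1*11279) = 36111 - (7475 - 11279) = 36111 - 1*(-3804) = 36111 + 3804 = 39915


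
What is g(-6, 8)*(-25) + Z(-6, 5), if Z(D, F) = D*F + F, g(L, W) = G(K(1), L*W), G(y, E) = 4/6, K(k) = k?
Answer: -125/3 ≈ -41.667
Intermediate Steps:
G(y, E) = 2/3 (G(y, E) = 4*(1/6) = 2/3)
g(L, W) = 2/3
Z(D, F) = F + D*F
g(-6, 8)*(-25) + Z(-6, 5) = (2/3)*(-25) + 5*(1 - 6) = -50/3 + 5*(-5) = -50/3 - 25 = -125/3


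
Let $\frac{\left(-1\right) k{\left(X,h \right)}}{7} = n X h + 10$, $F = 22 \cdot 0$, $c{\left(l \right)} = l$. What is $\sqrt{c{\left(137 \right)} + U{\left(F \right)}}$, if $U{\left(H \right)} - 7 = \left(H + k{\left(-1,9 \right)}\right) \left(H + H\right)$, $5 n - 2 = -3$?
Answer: $12$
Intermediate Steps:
$n = - \frac{1}{5}$ ($n = \frac{2}{5} + \frac{1}{5} \left(-3\right) = \frac{2}{5} - \frac{3}{5} = - \frac{1}{5} \approx -0.2$)
$F = 0$
$k{\left(X,h \right)} = -70 + \frac{7 X h}{5}$ ($k{\left(X,h \right)} = - 7 \left(- \frac{X}{5} h + 10\right) = - 7 \left(- \frac{X h}{5} + 10\right) = - 7 \left(10 - \frac{X h}{5}\right) = -70 + \frac{7 X h}{5}$)
$U{\left(H \right)} = 7 + 2 H \left(- \frac{413}{5} + H\right)$ ($U{\left(H \right)} = 7 + \left(H - \left(70 + \frac{7}{5} \cdot 9\right)\right) \left(H + H\right) = 7 + \left(H - \frac{413}{5}\right) 2 H = 7 + \left(- \frac{413}{5} + H\right) 2 H = 7 + 2 H \left(- \frac{413}{5} + H\right)$)
$\sqrt{c{\left(137 \right)} + U{\left(F \right)}} = \sqrt{137 + \left(7 + 2 \cdot 0^{2} - 0\right)} = \sqrt{137 + \left(7 + 2 \cdot 0 + 0\right)} = \sqrt{137 + \left(7 + 0 + 0\right)} = \sqrt{137 + 7} = \sqrt{144} = 12$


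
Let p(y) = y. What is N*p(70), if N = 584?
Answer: 40880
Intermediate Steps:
N*p(70) = 584*70 = 40880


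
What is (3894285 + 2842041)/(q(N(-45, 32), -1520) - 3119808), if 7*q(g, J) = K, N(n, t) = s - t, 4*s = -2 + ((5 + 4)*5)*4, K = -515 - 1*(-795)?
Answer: -3368163/1559884 ≈ -2.1592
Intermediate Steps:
K = 280 (K = -515 + 795 = 280)
s = 89/2 (s = (-2 + ((5 + 4)*5)*4)/4 = (-2 + (9*5)*4)/4 = (-2 + 45*4)/4 = (-2 + 180)/4 = (¼)*178 = 89/2 ≈ 44.500)
N(n, t) = 89/2 - t
q(g, J) = 40 (q(g, J) = (⅐)*280 = 40)
(3894285 + 2842041)/(q(N(-45, 32), -1520) - 3119808) = (3894285 + 2842041)/(40 - 3119808) = 6736326/(-3119768) = 6736326*(-1/3119768) = -3368163/1559884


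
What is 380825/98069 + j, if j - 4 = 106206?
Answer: 10416289315/98069 ≈ 1.0621e+5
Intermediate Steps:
j = 106210 (j = 4 + 106206 = 106210)
380825/98069 + j = 380825/98069 + 106210 = 10416289315/98069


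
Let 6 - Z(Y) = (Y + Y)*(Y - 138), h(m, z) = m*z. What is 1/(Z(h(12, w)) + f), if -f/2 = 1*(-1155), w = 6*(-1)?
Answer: -1/27924 ≈ -3.5812e-5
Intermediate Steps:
w = -6
Z(Y) = 6 - 2*Y*(-138 + Y) (Z(Y) = 6 - (Y + Y)*(Y - 138) = 6 - 2*Y*(-138 + Y))
f = 2310 (f = -2*(-1155) = 2310)
1/(Z(h(12, w)) + f) = 1/((6 - 2*(12*(-6))² + 276*(12*(-6))) + 2310) = 1/((6 - 2*(-72)² + 276*(-72)) + 2310) = 1/((6 - 2*5184 - 19872) + 2310) = 1/((6 - 10368 - 19872) + 2310) = 1/(-30234 + 2310) = 1/(-27924) = -1/27924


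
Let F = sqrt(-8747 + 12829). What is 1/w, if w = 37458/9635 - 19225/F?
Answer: -1473225762060/34305490519364977 - 1784718750625*sqrt(4082)/34305490519364977 ≈ -0.0033668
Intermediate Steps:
F = sqrt(4082) ≈ 63.891
w = 37458/9635 - 19225*sqrt(4082)/4082 ≈ -297.02
1/w = 1/(37458/9635 - 19225*sqrt(4082)/4082)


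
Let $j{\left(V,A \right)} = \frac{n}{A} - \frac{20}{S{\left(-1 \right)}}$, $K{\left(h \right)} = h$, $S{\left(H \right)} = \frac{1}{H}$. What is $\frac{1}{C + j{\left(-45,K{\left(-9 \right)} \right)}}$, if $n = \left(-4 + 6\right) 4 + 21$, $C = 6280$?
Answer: $\frac{9}{56671} \approx 0.00015881$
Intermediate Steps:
$n = 29$ ($n = 2 \cdot 4 + 21 = 8 + 21 = 29$)
$j{\left(V,A \right)} = 20 + \frac{29}{A}$ ($j{\left(V,A \right)} = \frac{29}{A} - \frac{20}{\frac{1}{-1}} = \frac{29}{A} - \frac{20}{-1} = \frac{29}{A} - -20 = \frac{29}{A} + 20 = 20 + \frac{29}{A}$)
$\frac{1}{C + j{\left(-45,K{\left(-9 \right)} \right)}} = \frac{1}{6280 + \left(20 + \frac{29}{-9}\right)} = \frac{1}{6280 + \left(20 + 29 \left(- \frac{1}{9}\right)\right)} = \frac{1}{6280 + \left(20 - \frac{29}{9}\right)} = \frac{1}{6280 + \frac{151}{9}} = \frac{1}{\frac{56671}{9}} = \frac{9}{56671}$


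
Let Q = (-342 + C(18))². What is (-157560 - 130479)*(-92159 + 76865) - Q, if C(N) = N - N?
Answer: 4405151502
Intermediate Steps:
C(N) = 0
Q = 116964 (Q = (-342 + 0)² = (-342)² = 116964)
(-157560 - 130479)*(-92159 + 76865) - Q = (-157560 - 130479)*(-92159 + 76865) - 1*116964 = -288039*(-15294) - 116964 = 4405268466 - 116964 = 4405151502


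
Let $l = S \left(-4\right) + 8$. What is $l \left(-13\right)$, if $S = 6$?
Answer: $208$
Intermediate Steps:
$l = -16$ ($l = 6 \left(-4\right) + 8 = -24 + 8 = -16$)
$l \left(-13\right) = \left(-16\right) \left(-13\right) = 208$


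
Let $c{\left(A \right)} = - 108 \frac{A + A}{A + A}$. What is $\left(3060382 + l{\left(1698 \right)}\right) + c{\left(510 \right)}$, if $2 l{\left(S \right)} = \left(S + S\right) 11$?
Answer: $3078952$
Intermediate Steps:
$l{\left(S \right)} = 11 S$ ($l{\left(S \right)} = \frac{\left(S + S\right) 11}{2} = \frac{2 S 11}{2} = \frac{22 S}{2} = 11 S$)
$c{\left(A \right)} = -108$ ($c{\left(A \right)} = - 108 \frac{2 A}{2 A} = - 108 \cdot 2 A \frac{1}{2 A} = \left(-108\right) 1 = -108$)
$\left(3060382 + l{\left(1698 \right)}\right) + c{\left(510 \right)} = \left(3060382 + 11 \cdot 1698\right) - 108 = \left(3060382 + 18678\right) - 108 = 3079060 - 108 = 3078952$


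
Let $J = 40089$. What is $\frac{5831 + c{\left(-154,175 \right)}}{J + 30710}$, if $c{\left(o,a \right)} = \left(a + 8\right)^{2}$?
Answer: $\frac{39320}{70799} \approx 0.55538$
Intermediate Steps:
$c{\left(o,a \right)} = \left(8 + a\right)^{2}$
$\frac{5831 + c{\left(-154,175 \right)}}{J + 30710} = \frac{5831 + \left(8 + 175\right)^{2}}{40089 + 30710} = \frac{5831 + 183^{2}}{70799} = \left(5831 + 33489\right) \frac{1}{70799} = 39320 \cdot \frac{1}{70799} = \frac{39320}{70799}$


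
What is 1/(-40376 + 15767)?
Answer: -1/24609 ≈ -4.0636e-5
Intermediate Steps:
1/(-40376 + 15767) = 1/(-24609) = -1/24609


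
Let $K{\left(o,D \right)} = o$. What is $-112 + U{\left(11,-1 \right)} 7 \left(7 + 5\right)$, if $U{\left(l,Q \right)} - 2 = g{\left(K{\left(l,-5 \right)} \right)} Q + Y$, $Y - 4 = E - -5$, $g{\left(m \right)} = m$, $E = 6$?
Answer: $392$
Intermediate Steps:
$Y = 15$ ($Y = 4 + \left(6 - -5\right) = 4 + \left(6 + 5\right) = 4 + 11 = 15$)
$U{\left(l,Q \right)} = 17 + Q l$ ($U{\left(l,Q \right)} = 2 + \left(l Q + 15\right) = 2 + \left(Q l + 15\right) = 2 + \left(15 + Q l\right) = 17 + Q l$)
$-112 + U{\left(11,-1 \right)} 7 \left(7 + 5\right) = -112 + \left(17 - 11\right) 7 \left(7 + 5\right) = -112 + \left(17 - 11\right) 7 \cdot 12 = -112 + 6 \cdot 84 = -112 + 504 = 392$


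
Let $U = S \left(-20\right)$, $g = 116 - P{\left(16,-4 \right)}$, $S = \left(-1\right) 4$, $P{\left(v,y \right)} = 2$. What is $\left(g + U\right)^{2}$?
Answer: $37636$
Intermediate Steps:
$S = -4$
$g = 114$ ($g = 116 - 2 = 114$)
$U = 80$ ($U = \left(-4\right) \left(-20\right) = 80$)
$\left(g + U\right)^{2} = \left(114 + 80\right)^{2} = 194^{2} = 37636$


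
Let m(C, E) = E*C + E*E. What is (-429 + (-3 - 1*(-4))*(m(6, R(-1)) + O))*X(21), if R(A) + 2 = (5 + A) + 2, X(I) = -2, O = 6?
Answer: 766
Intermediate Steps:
R(A) = 5 + A (R(A) = -2 + ((5 + A) + 2) = -2 + (7 + A) = 5 + A)
m(C, E) = E² + C*E (m(C, E) = C*E + E² = E² + C*E)
(-429 + (-3 - 1*(-4))*(m(6, R(-1)) + O))*X(21) = (-429 + (-3 - 1*(-4))*((5 - 1)*(6 + (5 - 1)) + 6))*(-2) = (-429 + (-3 + 4)*(4*(6 + 4) + 6))*(-2) = (-429 + 1*(4*10 + 6))*(-2) = (-429 + 1*(40 + 6))*(-2) = (-429 + 1*46)*(-2) = (-429 + 46)*(-2) = -383*(-2) = 766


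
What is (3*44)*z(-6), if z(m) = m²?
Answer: 4752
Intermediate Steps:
(3*44)*z(-6) = (3*44)*(-6)² = 132*36 = 4752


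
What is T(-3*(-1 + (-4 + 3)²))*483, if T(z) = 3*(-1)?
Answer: -1449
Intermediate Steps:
T(z) = -3
T(-3*(-1 + (-4 + 3)²))*483 = -3*483 = -1449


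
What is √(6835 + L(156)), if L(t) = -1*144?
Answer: √6691 ≈ 81.799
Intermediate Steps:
L(t) = -144
√(6835 + L(156)) = √(6835 - 144) = √6691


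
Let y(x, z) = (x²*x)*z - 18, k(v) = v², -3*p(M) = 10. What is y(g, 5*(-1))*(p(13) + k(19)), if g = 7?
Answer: -1859509/3 ≈ -6.1984e+5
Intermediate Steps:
p(M) = -10/3 (p(M) = -⅓*10 = -10/3)
y(x, z) = -18 + z*x³ (y(x, z) = x³*z - 18 = z*x³ - 18 = -18 + z*x³)
y(g, 5*(-1))*(p(13) + k(19)) = (-18 + (5*(-1))*7³)*(-10/3 + 19²) = (-18 - 5*343)*(-10/3 + 361) = (-18 - 1715)*(1073/3) = -1733*1073/3 = -1859509/3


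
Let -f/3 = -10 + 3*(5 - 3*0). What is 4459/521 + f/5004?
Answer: 7435007/869028 ≈ 8.5555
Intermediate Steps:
f = -15 (f = -3*(-10 + 3*(5 - 3*0)) = -3*(-10 + 3*(5 + 0)) = -3*(-10 + 3*5) = -3*(-10 + 15) = -3*5 = -15)
4459/521 + f/5004 = 4459/521 - 15/5004 = 4459*(1/521) - 15*1/5004 = 4459/521 - 5/1668 = 7435007/869028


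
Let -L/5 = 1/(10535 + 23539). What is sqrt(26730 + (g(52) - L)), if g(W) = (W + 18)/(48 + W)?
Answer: 2*sqrt(5388080664945)/28395 ≈ 163.50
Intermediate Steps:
L = -5/34074 (L = -5/(10535 + 23539) = -5/34074 ≈ -0.00014674)
g(W) = (18 + W)/(48 + W)
sqrt(26730 + (g(52) - L)) = sqrt(26730 + ((18 + 52)/(48 + 52) - 1*(-5/34074))) = sqrt(26730 + (70/100 + 5/34074)) = sqrt(26730 + ((1/100)*70 + 5/34074)) = sqrt(26730 + (7/10 + 5/34074)) = sqrt(26730 + 59642/85185) = sqrt(2277054692/85185) = 2*sqrt(5388080664945)/28395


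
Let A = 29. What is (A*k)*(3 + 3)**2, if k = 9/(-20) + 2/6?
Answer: -609/5 ≈ -121.80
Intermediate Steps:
k = -7/60 (k = 9*(-1/20) + 2*(1/6) = -9/20 + 1/3 = -7/60 ≈ -0.11667)
(A*k)*(3 + 3)**2 = (29*(-7/60))*(3 + 3)**2 = -203/60*6**2 = -203/60*36 = -609/5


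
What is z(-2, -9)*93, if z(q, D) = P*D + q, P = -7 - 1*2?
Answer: 7347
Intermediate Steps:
P = -9 (P = -7 - 2 = -9)
z(q, D) = q - 9*D (z(q, D) = -9*D + q = q - 9*D)
z(-2, -9)*93 = (-2 - 9*(-9))*93 = (-2 + 81)*93 = 79*93 = 7347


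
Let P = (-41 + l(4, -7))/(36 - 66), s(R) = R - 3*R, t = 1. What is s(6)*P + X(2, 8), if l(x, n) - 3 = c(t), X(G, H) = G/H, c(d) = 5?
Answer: -259/20 ≈ -12.950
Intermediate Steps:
l(x, n) = 8 (l(x, n) = 3 + 5 = 8)
s(R) = -2*R
P = 11/10 (P = (-41 + 8)/(36 - 66) = -33/(-30) = -33*(-1/30) = 11/10 ≈ 1.1000)
s(6)*P + X(2, 8) = -2*6*(11/10) + 2/8 = -12*11/10 + 2*(1/8) = -66/5 + 1/4 = -259/20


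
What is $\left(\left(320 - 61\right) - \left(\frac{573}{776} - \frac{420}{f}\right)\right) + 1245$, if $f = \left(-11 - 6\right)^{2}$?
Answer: $\frac{337453379}{224264} \approx 1504.7$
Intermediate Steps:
$f = 289$ ($f = \left(-17\right)^{2} = 289$)
$\left(\left(320 - 61\right) - \left(\frac{573}{776} - \frac{420}{f}\right)\right) + 1245 = \left(\left(320 - 61\right) - \left(\frac{573}{776} - \frac{420}{289}\right)\right) + 1245 = \left(259 - \left(573 \cdot \frac{1}{776} - \frac{420}{289}\right)\right) + 1245 = \left(259 - \left(\frac{573}{776} - \frac{420}{289}\right)\right) + 1245 = \left(259 - - \frac{160323}{224264}\right) + 1245 = \left(259 + \frac{160323}{224264}\right) + 1245 = \frac{58244699}{224264} + 1245 = \frac{337453379}{224264}$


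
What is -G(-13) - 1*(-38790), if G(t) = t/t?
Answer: 38789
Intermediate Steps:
G(t) = 1
-G(-13) - 1*(-38790) = -1*1 - 1*(-38790) = -1 + 38790 = 38789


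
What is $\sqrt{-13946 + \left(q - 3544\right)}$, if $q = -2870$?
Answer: $2 i \sqrt{5090} \approx 142.69 i$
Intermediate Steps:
$\sqrt{-13946 + \left(q - 3544\right)} = \sqrt{-13946 - 6414} = \sqrt{-20360} = 2 i \sqrt{5090}$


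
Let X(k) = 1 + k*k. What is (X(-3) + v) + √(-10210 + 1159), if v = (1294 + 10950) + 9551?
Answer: 21805 + I*√9051 ≈ 21805.0 + 95.137*I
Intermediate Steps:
v = 21795 (v = 12244 + 9551 = 21795)
X(k) = 1 + k²
(X(-3) + v) + √(-10210 + 1159) = ((1 + (-3)²) + 21795) + √(-10210 + 1159) = ((1 + 9) + 21795) + √(-9051) = (10 + 21795) + I*√9051 = 21805 + I*√9051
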